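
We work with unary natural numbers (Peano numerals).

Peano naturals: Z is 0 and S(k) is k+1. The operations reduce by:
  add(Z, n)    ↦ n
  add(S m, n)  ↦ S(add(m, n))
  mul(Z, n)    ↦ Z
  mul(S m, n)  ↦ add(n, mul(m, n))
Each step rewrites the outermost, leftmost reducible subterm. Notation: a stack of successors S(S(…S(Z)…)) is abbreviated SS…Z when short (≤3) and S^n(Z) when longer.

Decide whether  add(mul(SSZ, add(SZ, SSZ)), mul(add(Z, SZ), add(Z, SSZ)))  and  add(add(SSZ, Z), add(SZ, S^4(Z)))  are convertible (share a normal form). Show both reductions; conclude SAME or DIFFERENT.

Answer: DIFFERENT — A ⇓ S^8(Z), B ⇓ S^7(Z)

Reduction:
Term A:
  start: add(mul(SSZ, add(SZ, SSZ)), mul(add(Z, SZ), add(Z, SSZ)))
  [1] add(add(add(SZ, SSZ), mul(SZ, add(SZ, SSZ))), mul(add(Z, SZ), add(Z, SSZ)))
  [2] add(add(S(add(Z, SSZ)), mul(SZ, add(SZ, SSZ))), mul(add(Z, SZ), add(Z, SSZ)))
  [3] add(S(add(add(Z, SSZ), mul(SZ, add(SZ, SSZ)))), mul(add(Z, SZ), add(Z, SSZ)))
  [4] S(add(add(add(Z, SSZ), mul(SZ, add(SZ, SSZ))), mul(add(Z, SZ), add(Z, SSZ))))
  [5] S(add(add(SSZ, mul(SZ, add(SZ, SSZ))), mul(add(Z, SZ), add(Z, SSZ))))
  [6] S(add(S(add(SZ, mul(SZ, add(SZ, SSZ)))), mul(add(Z, SZ), add(Z, SSZ))))
  [7] S(S(add(add(SZ, mul(SZ, add(SZ, SSZ))), mul(add(Z, SZ), add(Z, SSZ)))))
  [8] S(S(add(S(add(Z, mul(SZ, add(SZ, SSZ)))), mul(add(Z, SZ), add(Z, SSZ)))))
  [9] S(S(S(add(add(Z, mul(SZ, add(SZ, SSZ))), mul(add(Z, SZ), add(Z, SSZ))))))
  [10] S(S(S(add(mul(SZ, add(SZ, SSZ)), mul(add(Z, SZ), add(Z, SSZ))))))
  [11] S(S(S(add(add(add(SZ, SSZ), mul(Z, add(SZ, SSZ))), mul(add(Z, SZ), add(Z, SSZ))))))
  [12] S(S(S(add(add(S(add(Z, SSZ)), mul(Z, add(SZ, SSZ))), mul(add(Z, SZ), add(Z, SSZ))))))
  [13] S(S(S(add(S(add(add(Z, SSZ), mul(Z, add(SZ, SSZ)))), mul(add(Z, SZ), add(Z, SSZ))))))
  [14] S(S(S(S(add(add(add(Z, SSZ), mul(Z, add(SZ, SSZ))), mul(add(Z, SZ), add(Z, SSZ)))))))
  [15] S(S(S(S(add(add(SSZ, mul(Z, add(SZ, SSZ))), mul(add(Z, SZ), add(Z, SSZ)))))))
  [16] S(S(S(S(add(S(add(SZ, mul(Z, add(SZ, SSZ)))), mul(add(Z, SZ), add(Z, SSZ)))))))
  [17] S(S(S(S(S(add(add(SZ, mul(Z, add(SZ, SSZ))), mul(add(Z, SZ), add(Z, SSZ))))))))
  [18] S(S(S(S(S(add(S(add(Z, mul(Z, add(SZ, SSZ)))), mul(add(Z, SZ), add(Z, SSZ))))))))
  [19] S(S(S(S(S(S(add(add(Z, mul(Z, add(SZ, SSZ))), mul(add(Z, SZ), add(Z, SSZ)))))))))
  [20] S(S(S(S(S(S(add(mul(Z, add(SZ, SSZ)), mul(add(Z, SZ), add(Z, SSZ)))))))))
  [21] S(S(S(S(S(S(add(Z, mul(add(Z, SZ), add(Z, SSZ)))))))))
  [22] S(S(S(S(S(S(mul(add(Z, SZ), add(Z, SSZ))))))))
  [23] S(S(S(S(S(S(mul(SZ, add(Z, SSZ))))))))
  [24] S(S(S(S(S(S(add(add(Z, SSZ), mul(Z, add(Z, SSZ)))))))))
  [25] S(S(S(S(S(S(add(SSZ, mul(Z, add(Z, SSZ)))))))))
  [26] S(S(S(S(S(S(S(add(SZ, mul(Z, add(Z, SSZ))))))))))
  [27] S(S(S(S(S(S(S(S(add(Z, mul(Z, add(Z, SSZ)))))))))))
  [28] S(S(S(S(S(S(S(S(mul(Z, add(Z, SSZ))))))))))
  [29] S^8(Z)

Term B:
  start: add(add(SSZ, Z), add(SZ, S^4(Z)))
  [1] add(S(add(SZ, Z)), add(SZ, S^4(Z)))
  [2] S(add(add(SZ, Z), add(SZ, S^4(Z))))
  [3] S(add(S(add(Z, Z)), add(SZ, S^4(Z))))
  [4] S(S(add(add(Z, Z), add(SZ, S^4(Z)))))
  [5] S(S(add(Z, add(SZ, S^4(Z)))))
  [6] S(S(add(SZ, S^4(Z))))
  [7] S(S(S(add(Z, S^4(Z)))))
  [8] S^7(Z)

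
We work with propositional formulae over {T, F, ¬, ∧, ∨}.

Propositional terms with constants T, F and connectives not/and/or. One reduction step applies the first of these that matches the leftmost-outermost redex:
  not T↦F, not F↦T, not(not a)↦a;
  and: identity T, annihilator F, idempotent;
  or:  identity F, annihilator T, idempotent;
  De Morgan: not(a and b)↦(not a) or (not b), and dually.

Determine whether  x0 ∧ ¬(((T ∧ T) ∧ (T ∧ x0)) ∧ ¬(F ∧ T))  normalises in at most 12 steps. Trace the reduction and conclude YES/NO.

  start: x0 ∧ ¬(((T ∧ T) ∧ (T ∧ x0)) ∧ ¬(F ∧ T))
  step 1: x0 ∧ (¬((T ∧ T) ∧ (T ∧ x0)) ∨ ¬¬(F ∧ T))
  step 2: x0 ∧ ((¬(T ∧ T) ∨ ¬(T ∧ x0)) ∨ ¬¬(F ∧ T))
  step 3: x0 ∧ (((¬T ∨ ¬T) ∨ ¬(T ∧ x0)) ∨ ¬¬(F ∧ T))
  step 4: x0 ∧ ((¬T ∨ ¬(T ∧ x0)) ∨ ¬¬(F ∧ T))
  step 5: x0 ∧ ((F ∨ ¬(T ∧ x0)) ∨ ¬¬(F ∧ T))
  step 6: x0 ∧ (¬(T ∧ x0) ∨ ¬¬(F ∧ T))
  step 7: x0 ∧ ((¬T ∨ ¬x0) ∨ ¬¬(F ∧ T))
  step 8: x0 ∧ ((F ∨ ¬x0) ∨ ¬¬(F ∧ T))
  step 9: x0 ∧ (¬x0 ∨ ¬¬(F ∧ T))
  step 10: x0 ∧ (¬x0 ∨ (F ∧ T))
  step 11: x0 ∧ (¬x0 ∨ F)
  step 12: x0 ∧ ¬x0

Answer: YES — reaches normal form x0 ∧ ¬x0 in 12 ≤ 12 steps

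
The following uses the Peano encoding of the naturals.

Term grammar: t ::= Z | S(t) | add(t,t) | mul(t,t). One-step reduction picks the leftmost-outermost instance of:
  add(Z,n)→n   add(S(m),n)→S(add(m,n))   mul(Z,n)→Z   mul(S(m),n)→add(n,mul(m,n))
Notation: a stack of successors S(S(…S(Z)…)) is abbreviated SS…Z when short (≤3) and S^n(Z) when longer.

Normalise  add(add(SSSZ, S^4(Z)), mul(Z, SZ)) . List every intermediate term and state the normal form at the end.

Answer: normal form = S^7(Z)  (in 13 steps)

Reduction:
  start: add(add(SSSZ, S^4(Z)), mul(Z, SZ))
  [1] add(S(add(SSZ, S^4(Z))), mul(Z, SZ))
  [2] S(add(add(SSZ, S^4(Z)), mul(Z, SZ)))
  [3] S(add(S(add(SZ, S^4(Z))), mul(Z, SZ)))
  [4] S(S(add(add(SZ, S^4(Z)), mul(Z, SZ))))
  [5] S(S(add(S(add(Z, S^4(Z))), mul(Z, SZ))))
  [6] S(S(S(add(add(Z, S^4(Z)), mul(Z, SZ)))))
  [7] S(S(S(add(S^4(Z), mul(Z, SZ)))))
  [8] S(S(S(S(add(SSSZ, mul(Z, SZ))))))
  [9] S(S(S(S(S(add(SSZ, mul(Z, SZ)))))))
  [10] S(S(S(S(S(S(add(SZ, mul(Z, SZ))))))))
  [11] S(S(S(S(S(S(S(add(Z, mul(Z, SZ)))))))))
  [12] S(S(S(S(S(S(S(mul(Z, SZ))))))))
  [13] S^7(Z)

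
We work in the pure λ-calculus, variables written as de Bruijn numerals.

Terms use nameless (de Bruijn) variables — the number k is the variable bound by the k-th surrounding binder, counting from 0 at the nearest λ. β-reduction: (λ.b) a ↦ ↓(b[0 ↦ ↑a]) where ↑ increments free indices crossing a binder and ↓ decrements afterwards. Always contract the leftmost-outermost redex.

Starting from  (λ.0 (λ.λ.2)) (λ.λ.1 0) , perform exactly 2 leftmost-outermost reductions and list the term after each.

Answer: after 2 steps: λ.(λ.λ.λ.λ.1 0) 0

Derivation:
  start: (λ.0 (λ.λ.2)) (λ.λ.1 0)
  →1  (λ.λ.1 0) (λ.λ.λ.λ.1 0)
  →2  λ.(λ.λ.λ.λ.1 0) 0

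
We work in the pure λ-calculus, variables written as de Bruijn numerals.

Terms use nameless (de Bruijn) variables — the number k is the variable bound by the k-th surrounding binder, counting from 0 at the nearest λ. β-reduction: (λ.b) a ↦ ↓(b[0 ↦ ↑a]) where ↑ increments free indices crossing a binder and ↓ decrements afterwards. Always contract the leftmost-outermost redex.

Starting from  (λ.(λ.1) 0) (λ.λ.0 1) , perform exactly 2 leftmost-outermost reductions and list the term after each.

Answer: after 2 steps: λ.λ.0 1

Derivation:
  start: (λ.(λ.1) 0) (λ.λ.0 1)
  step 1: (λ.λ.λ.0 1) (λ.λ.0 1)
  step 2: λ.λ.0 1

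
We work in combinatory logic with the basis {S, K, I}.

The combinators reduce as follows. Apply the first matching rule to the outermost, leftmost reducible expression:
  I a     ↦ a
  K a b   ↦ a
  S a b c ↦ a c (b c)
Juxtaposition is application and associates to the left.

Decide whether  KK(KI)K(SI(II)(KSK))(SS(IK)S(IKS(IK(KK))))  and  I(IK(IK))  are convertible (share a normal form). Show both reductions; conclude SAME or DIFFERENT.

Answer: DIFFERENT — A ⇓ K(SSS), B ⇓ KK

Working:
Term A:
  start: KK(KI)K(SI(II)(KSK))(SS(IK)S(IKS(IK(KK))))
  →1  KK(SI(II)(KSK))(SS(IK)S(IKS(IK(KK))))
  →2  K(SS(IK)S(IKS(IK(KK))))
  →3  K(SS(IKS)(IKS(IK(KK))))
  →4  K(S(IKS(IK(KK)))(IKS(IKS(IK(KK)))))
  →5  K(S(KS(IK(KK)))(IKS(IKS(IK(KK)))))
  →6  K(SS(IKS(IKS(IK(KK)))))
  →7  K(SS(KS(IKS(IK(KK)))))
  →8  K(SSS)

Term B:
  start: I(IK(IK))
  →1  IK(IK)
  →2  K(IK)
  →3  KK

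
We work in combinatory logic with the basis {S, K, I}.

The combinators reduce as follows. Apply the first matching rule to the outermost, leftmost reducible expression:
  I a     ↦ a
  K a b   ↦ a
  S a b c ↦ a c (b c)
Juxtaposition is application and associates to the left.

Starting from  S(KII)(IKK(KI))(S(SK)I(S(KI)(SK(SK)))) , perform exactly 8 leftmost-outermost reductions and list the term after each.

Answer: after 8 steps: KI(IKK(KI)(S(SK)I(S(KI)(SK(SK)))))(SK(SK)(IKK(KI)(S(SK)I(S(KI)(SK(SK))))))

Derivation:
  start: S(KII)(IKK(KI))(S(SK)I(S(KI)(SK(SK))))
  step 1: KII(S(SK)I(S(KI)(SK(SK))))(IKK(KI)(S(SK)I(S(KI)(SK(SK)))))
  step 2: I(S(SK)I(S(KI)(SK(SK))))(IKK(KI)(S(SK)I(S(KI)(SK(SK)))))
  step 3: S(SK)I(S(KI)(SK(SK)))(IKK(KI)(S(SK)I(S(KI)(SK(SK)))))
  step 4: SK(S(KI)(SK(SK)))(I(S(KI)(SK(SK))))(IKK(KI)(S(SK)I(S(KI)(SK(SK)))))
  step 5: K(I(S(KI)(SK(SK))))(S(KI)(SK(SK))(I(S(KI)(SK(SK)))))(IKK(KI)(S(SK)I(S(KI)(SK(SK)))))
  step 6: I(S(KI)(SK(SK)))(IKK(KI)(S(SK)I(S(KI)(SK(SK)))))
  step 7: S(KI)(SK(SK))(IKK(KI)(S(SK)I(S(KI)(SK(SK)))))
  step 8: KI(IKK(KI)(S(SK)I(S(KI)(SK(SK)))))(SK(SK)(IKK(KI)(S(SK)I(S(KI)(SK(SK))))))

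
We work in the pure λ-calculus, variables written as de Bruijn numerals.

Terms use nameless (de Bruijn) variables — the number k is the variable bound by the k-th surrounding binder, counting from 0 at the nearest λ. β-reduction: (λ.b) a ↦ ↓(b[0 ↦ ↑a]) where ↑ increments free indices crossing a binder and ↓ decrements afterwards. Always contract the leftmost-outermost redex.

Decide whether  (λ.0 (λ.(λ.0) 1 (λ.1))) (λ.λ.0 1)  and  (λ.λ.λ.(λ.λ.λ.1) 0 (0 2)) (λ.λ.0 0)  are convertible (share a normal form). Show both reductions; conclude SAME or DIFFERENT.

Term A:
  start: (λ.0 (λ.(λ.0) 1 (λ.1))) (λ.λ.0 1)
  step 1: (λ.λ.0 1) (λ.(λ.0) (λ.λ.0 1) (λ.1))
  step 2: λ.0 (λ.(λ.0) (λ.λ.0 1) (λ.1))
  step 3: λ.0 (λ.(λ.λ.0 1) (λ.1))
  step 4: λ.0 (λ.λ.0 (λ.2))

Term B:
  start: (λ.λ.λ.(λ.λ.λ.1) 0 (0 2)) (λ.λ.0 0)
  step 1: λ.λ.(λ.λ.λ.1) 0 (0 (λ.λ.0 0))
  step 2: λ.λ.(λ.λ.1) (0 (λ.λ.0 0))
  step 3: λ.λ.λ.1 (λ.λ.0 0)

Answer: DIFFERENT — A ⇓ λ.0 (λ.λ.0 (λ.2)), B ⇓ λ.λ.λ.1 (λ.λ.0 0)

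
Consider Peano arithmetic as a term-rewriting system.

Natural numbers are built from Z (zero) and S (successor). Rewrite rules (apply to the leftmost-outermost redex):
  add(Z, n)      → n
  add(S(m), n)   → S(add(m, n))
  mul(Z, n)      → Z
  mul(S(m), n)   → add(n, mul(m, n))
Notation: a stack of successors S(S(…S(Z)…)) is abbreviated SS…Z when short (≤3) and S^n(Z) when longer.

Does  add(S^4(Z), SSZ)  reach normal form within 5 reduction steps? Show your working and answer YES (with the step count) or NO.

  start: add(S^4(Z), SSZ)
  [1] S(add(SSSZ, SSZ))
  [2] S(S(add(SSZ, SSZ)))
  [3] S(S(S(add(SZ, SSZ))))
  [4] S(S(S(S(add(Z, SSZ)))))
  [5] S^6(Z)

Answer: YES — reaches normal form S^6(Z) in 5 ≤ 5 steps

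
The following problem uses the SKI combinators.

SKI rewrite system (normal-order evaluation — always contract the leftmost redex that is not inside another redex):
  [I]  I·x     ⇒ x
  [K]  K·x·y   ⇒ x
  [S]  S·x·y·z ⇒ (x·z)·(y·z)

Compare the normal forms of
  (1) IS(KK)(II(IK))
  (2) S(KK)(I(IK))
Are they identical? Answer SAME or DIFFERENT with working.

Term A:
  start: IS(KK)(II(IK))
  [1] S(KK)(II(IK))
  [2] S(KK)(I(IK))
  [3] S(KK)(IK)
  [4] S(KK)K

Term B:
  start: S(KK)(I(IK))
  [1] S(KK)(IK)
  [2] S(KK)K

Answer: SAME — A ⇓ S(KK)K, B ⇓ S(KK)K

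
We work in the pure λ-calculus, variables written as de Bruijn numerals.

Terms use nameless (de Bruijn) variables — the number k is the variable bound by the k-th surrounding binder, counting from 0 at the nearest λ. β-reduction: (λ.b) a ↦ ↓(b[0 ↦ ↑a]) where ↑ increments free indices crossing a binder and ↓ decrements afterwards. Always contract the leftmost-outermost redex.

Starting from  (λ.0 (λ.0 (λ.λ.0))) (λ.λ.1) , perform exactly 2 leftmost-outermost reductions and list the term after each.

  start: (λ.0 (λ.0 (λ.λ.0))) (λ.λ.1)
  →1  (λ.λ.1) (λ.0 (λ.λ.0))
  →2  λ.λ.0 (λ.λ.0)

Answer: after 2 steps: λ.λ.0 (λ.λ.0)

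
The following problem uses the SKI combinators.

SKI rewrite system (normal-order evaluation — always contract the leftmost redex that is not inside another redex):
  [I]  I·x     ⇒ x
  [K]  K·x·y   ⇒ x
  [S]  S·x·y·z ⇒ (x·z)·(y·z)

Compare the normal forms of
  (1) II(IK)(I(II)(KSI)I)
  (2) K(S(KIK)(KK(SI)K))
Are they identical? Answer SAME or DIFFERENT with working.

Term A:
  start: II(IK)(I(II)(KSI)I)
  step 1: I(IK)(I(II)(KSI)I)
  step 2: IK(I(II)(KSI)I)
  step 3: K(I(II)(KSI)I)
  step 4: K(II(KSI)I)
  step 5: K(I(KSI)I)
  step 6: K(KSII)
  step 7: K(SI)

Term B:
  start: K(S(KIK)(KK(SI)K))
  step 1: K(SI(KK(SI)K))
  step 2: K(SI(KK))

Answer: DIFFERENT — A ⇓ K(SI), B ⇓ K(SI(KK))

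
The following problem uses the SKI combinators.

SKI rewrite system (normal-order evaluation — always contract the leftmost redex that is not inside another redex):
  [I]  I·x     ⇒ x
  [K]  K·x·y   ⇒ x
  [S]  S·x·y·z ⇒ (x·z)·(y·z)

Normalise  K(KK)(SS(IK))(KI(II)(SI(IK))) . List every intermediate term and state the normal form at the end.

  start: K(KK)(SS(IK))(KI(II)(SI(IK)))
  step 1: KK(KI(II)(SI(IK)))
  step 2: K

Answer: normal form = K  (in 2 steps)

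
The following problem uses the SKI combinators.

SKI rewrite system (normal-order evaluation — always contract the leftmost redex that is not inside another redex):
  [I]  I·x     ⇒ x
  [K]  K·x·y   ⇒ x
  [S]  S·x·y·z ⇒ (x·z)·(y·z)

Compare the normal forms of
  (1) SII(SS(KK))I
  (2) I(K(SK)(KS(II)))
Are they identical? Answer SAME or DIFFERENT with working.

Answer: DIFFERENT — A ⇓ I, B ⇓ SK

Working:
Term A:
  start: SII(SS(KK))I
  →1  I(SS(KK))(I(SS(KK)))I
  →2  SS(KK)(I(SS(KK)))I
  →3  S(I(SS(KK)))(KK(I(SS(KK))))I
  →4  I(SS(KK))I(KK(I(SS(KK)))I)
  →5  SS(KK)I(KK(I(SS(KK)))I)
  →6  SI(KKI)(KK(I(SS(KK)))I)
  →7  I(KK(I(SS(KK)))I)(KKI(KK(I(SS(KK)))I))
  →8  KK(I(SS(KK)))I(KKI(KK(I(SS(KK)))I))
  →9  KI(KKI(KK(I(SS(KK)))I))
  →10  I

Term B:
  start: I(K(SK)(KS(II)))
  →1  K(SK)(KS(II))
  →2  SK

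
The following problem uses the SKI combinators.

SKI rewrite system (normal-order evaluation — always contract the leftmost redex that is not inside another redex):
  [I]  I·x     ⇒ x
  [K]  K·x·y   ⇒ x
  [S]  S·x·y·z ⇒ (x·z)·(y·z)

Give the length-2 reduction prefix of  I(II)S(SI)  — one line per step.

  start: I(II)S(SI)
  step 1: IIS(SI)
  step 2: IS(SI)

Answer: after 2 steps: IS(SI)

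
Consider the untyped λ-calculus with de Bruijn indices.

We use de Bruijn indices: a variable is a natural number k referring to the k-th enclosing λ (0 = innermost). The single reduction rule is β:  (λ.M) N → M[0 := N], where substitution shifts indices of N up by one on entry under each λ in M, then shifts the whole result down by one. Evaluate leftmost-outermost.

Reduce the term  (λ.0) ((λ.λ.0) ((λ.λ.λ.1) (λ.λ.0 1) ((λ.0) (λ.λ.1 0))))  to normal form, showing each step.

Answer: normal form = λ.0  (in 2 steps)

Working:
  start: (λ.0) ((λ.λ.0) ((λ.λ.λ.1) (λ.λ.0 1) ((λ.0) (λ.λ.1 0))))
  [1] (λ.λ.0) ((λ.λ.λ.1) (λ.λ.0 1) ((λ.0) (λ.λ.1 0)))
  [2] λ.0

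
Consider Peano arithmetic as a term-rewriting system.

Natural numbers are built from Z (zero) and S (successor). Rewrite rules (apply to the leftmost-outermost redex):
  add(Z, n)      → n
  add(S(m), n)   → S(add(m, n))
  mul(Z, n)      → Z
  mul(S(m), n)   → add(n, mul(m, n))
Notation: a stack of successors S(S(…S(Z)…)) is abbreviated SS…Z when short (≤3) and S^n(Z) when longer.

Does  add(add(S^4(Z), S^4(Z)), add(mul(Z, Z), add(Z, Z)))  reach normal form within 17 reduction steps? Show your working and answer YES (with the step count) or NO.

  start: add(add(S^4(Z), S^4(Z)), add(mul(Z, Z), add(Z, Z)))
  →1  add(S(add(SSSZ, S^4(Z))), add(mul(Z, Z), add(Z, Z)))
  →2  S(add(add(SSSZ, S^4(Z)), add(mul(Z, Z), add(Z, Z))))
  →3  S(add(S(add(SSZ, S^4(Z))), add(mul(Z, Z), add(Z, Z))))
  →4  S(S(add(add(SSZ, S^4(Z)), add(mul(Z, Z), add(Z, Z)))))
  →5  S(S(add(S(add(SZ, S^4(Z))), add(mul(Z, Z), add(Z, Z)))))
  →6  S(S(S(add(add(SZ, S^4(Z)), add(mul(Z, Z), add(Z, Z))))))
  →7  S(S(S(add(S(add(Z, S^4(Z))), add(mul(Z, Z), add(Z, Z))))))
  →8  S(S(S(S(add(add(Z, S^4(Z)), add(mul(Z, Z), add(Z, Z)))))))
  →9  S(S(S(S(add(S^4(Z), add(mul(Z, Z), add(Z, Z)))))))
  →10  S(S(S(S(S(add(SSSZ, add(mul(Z, Z), add(Z, Z))))))))
  →11  S(S(S(S(S(S(add(SSZ, add(mul(Z, Z), add(Z, Z)))))))))
  →12  S(S(S(S(S(S(S(add(SZ, add(mul(Z, Z), add(Z, Z))))))))))
  →13  S(S(S(S(S(S(S(S(add(Z, add(mul(Z, Z), add(Z, Z)))))))))))
  →14  S(S(S(S(S(S(S(S(add(mul(Z, Z), add(Z, Z))))))))))
  →15  S(S(S(S(S(S(S(S(add(Z, add(Z, Z))))))))))
  →16  S(S(S(S(S(S(S(S(add(Z, Z)))))))))
  →17  S^8(Z)

Answer: YES — reaches normal form S^8(Z) in 17 ≤ 17 steps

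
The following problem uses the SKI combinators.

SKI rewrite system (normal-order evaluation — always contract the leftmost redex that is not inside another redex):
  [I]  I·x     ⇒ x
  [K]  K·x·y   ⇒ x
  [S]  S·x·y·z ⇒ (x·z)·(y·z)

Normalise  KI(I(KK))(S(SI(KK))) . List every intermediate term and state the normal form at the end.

  start: KI(I(KK))(S(SI(KK)))
  →1  I(S(SI(KK)))
  →2  S(SI(KK))

Answer: normal form = S(SI(KK))  (in 2 steps)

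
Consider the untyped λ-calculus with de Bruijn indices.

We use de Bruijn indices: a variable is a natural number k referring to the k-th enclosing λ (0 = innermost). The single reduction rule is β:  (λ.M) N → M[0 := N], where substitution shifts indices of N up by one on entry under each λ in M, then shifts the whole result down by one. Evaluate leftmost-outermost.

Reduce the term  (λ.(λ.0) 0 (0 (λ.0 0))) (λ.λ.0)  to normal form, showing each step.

  start: (λ.(λ.0) 0 (0 (λ.0 0))) (λ.λ.0)
  →1  (λ.0) (λ.λ.0) ((λ.λ.0) (λ.0 0))
  →2  (λ.λ.0) ((λ.λ.0) (λ.0 0))
  →3  λ.0

Answer: normal form = λ.0  (in 3 steps)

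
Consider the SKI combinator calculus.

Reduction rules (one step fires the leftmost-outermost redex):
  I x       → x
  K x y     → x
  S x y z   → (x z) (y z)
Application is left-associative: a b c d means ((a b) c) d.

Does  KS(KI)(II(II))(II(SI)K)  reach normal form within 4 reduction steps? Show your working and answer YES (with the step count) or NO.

Answer: NO — after 4 steps the term is SI(II(SI)K), not yet normal

Reduction:
  start: KS(KI)(II(II))(II(SI)K)
  →1  S(II(II))(II(SI)K)
  →2  S(I(II))(II(SI)K)
  →3  S(II)(II(SI)K)
  →4  SI(II(SI)K)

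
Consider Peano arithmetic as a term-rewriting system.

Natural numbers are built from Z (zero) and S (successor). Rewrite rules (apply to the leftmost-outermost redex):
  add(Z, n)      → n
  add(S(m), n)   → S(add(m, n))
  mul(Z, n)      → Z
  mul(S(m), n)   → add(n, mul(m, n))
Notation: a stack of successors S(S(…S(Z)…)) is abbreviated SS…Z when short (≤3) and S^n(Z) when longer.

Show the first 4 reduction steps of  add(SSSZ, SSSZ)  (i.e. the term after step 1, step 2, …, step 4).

  start: add(SSSZ, SSSZ)
  →1  S(add(SSZ, SSSZ))
  →2  S(S(add(SZ, SSSZ)))
  →3  S(S(S(add(Z, SSSZ))))
  →4  S^6(Z)

Answer: after 4 steps: S^6(Z)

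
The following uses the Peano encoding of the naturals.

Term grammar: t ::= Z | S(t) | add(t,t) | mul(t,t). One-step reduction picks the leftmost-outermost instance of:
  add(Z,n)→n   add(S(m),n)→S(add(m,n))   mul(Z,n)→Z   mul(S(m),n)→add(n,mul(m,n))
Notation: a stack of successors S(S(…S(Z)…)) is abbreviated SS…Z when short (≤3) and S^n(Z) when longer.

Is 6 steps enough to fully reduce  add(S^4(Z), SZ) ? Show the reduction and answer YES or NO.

  start: add(S^4(Z), SZ)
  →1  S(add(SSSZ, SZ))
  →2  S(S(add(SSZ, SZ)))
  →3  S(S(S(add(SZ, SZ))))
  →4  S(S(S(S(add(Z, SZ)))))
  →5  S^5(Z)

Answer: YES — reaches normal form S^5(Z) in 5 ≤ 6 steps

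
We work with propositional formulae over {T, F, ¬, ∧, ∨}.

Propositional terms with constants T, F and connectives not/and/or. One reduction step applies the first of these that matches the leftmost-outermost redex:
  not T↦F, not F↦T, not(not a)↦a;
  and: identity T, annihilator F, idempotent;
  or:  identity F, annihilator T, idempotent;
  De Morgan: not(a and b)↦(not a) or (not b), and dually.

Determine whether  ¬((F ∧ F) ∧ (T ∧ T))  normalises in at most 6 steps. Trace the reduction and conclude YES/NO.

  start: ¬((F ∧ F) ∧ (T ∧ T))
  [1] ¬(F ∧ F) ∨ ¬(T ∧ T)
  [2] (¬F ∨ ¬F) ∨ ¬(T ∧ T)
  [3] ¬F ∨ ¬(T ∧ T)
  [4] T ∨ ¬(T ∧ T)
  [5] T

Answer: YES — reaches normal form T in 5 ≤ 6 steps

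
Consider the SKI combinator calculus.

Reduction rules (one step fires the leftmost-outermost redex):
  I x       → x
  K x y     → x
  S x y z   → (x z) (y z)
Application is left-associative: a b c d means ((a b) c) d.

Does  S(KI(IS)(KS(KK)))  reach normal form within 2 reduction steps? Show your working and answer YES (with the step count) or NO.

Answer: NO — after 2 steps the term is S(KS(KK)), not yet normal

Reduction:
  start: S(KI(IS)(KS(KK)))
  step 1: S(I(KS(KK)))
  step 2: S(KS(KK))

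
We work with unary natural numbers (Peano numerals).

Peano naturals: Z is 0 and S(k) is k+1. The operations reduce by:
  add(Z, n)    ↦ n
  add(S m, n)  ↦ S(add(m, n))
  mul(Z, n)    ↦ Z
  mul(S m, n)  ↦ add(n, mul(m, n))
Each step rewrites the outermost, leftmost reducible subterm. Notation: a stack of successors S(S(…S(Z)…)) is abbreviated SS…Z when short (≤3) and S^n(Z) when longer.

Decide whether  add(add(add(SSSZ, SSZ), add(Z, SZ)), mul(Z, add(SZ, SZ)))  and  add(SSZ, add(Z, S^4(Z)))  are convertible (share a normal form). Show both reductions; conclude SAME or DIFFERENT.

Answer: SAME — A ⇓ S^6(Z), B ⇓ S^6(Z)

Working:
Term A:
  start: add(add(add(SSSZ, SSZ), add(Z, SZ)), mul(Z, add(SZ, SZ)))
  [1] add(add(S(add(SSZ, SSZ)), add(Z, SZ)), mul(Z, add(SZ, SZ)))
  [2] add(S(add(add(SSZ, SSZ), add(Z, SZ))), mul(Z, add(SZ, SZ)))
  [3] S(add(add(add(SSZ, SSZ), add(Z, SZ)), mul(Z, add(SZ, SZ))))
  [4] S(add(add(S(add(SZ, SSZ)), add(Z, SZ)), mul(Z, add(SZ, SZ))))
  [5] S(add(S(add(add(SZ, SSZ), add(Z, SZ))), mul(Z, add(SZ, SZ))))
  [6] S(S(add(add(add(SZ, SSZ), add(Z, SZ)), mul(Z, add(SZ, SZ)))))
  [7] S(S(add(add(S(add(Z, SSZ)), add(Z, SZ)), mul(Z, add(SZ, SZ)))))
  [8] S(S(add(S(add(add(Z, SSZ), add(Z, SZ))), mul(Z, add(SZ, SZ)))))
  [9] S(S(S(add(add(add(Z, SSZ), add(Z, SZ)), mul(Z, add(SZ, SZ))))))
  [10] S(S(S(add(add(SSZ, add(Z, SZ)), mul(Z, add(SZ, SZ))))))
  [11] S(S(S(add(S(add(SZ, add(Z, SZ))), mul(Z, add(SZ, SZ))))))
  [12] S(S(S(S(add(add(SZ, add(Z, SZ)), mul(Z, add(SZ, SZ)))))))
  [13] S(S(S(S(add(S(add(Z, add(Z, SZ))), mul(Z, add(SZ, SZ)))))))
  [14] S(S(S(S(S(add(add(Z, add(Z, SZ)), mul(Z, add(SZ, SZ))))))))
  [15] S(S(S(S(S(add(add(Z, SZ), mul(Z, add(SZ, SZ))))))))
  [16] S(S(S(S(S(add(SZ, mul(Z, add(SZ, SZ))))))))
  [17] S(S(S(S(S(S(add(Z, mul(Z, add(SZ, SZ)))))))))
  [18] S(S(S(S(S(S(mul(Z, add(SZ, SZ))))))))
  [19] S^6(Z)

Term B:
  start: add(SSZ, add(Z, S^4(Z)))
  [1] S(add(SZ, add(Z, S^4(Z))))
  [2] S(S(add(Z, add(Z, S^4(Z)))))
  [3] S(S(add(Z, S^4(Z))))
  [4] S^6(Z)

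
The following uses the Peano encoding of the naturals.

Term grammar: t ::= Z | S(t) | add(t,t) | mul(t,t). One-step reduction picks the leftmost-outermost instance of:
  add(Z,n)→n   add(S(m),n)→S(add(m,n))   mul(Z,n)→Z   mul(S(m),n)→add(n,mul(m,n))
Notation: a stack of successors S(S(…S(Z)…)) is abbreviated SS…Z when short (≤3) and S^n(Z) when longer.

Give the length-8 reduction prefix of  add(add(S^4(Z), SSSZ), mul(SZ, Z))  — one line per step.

Answer: after 8 steps: S(S(S(S(add(add(Z, SSSZ), mul(SZ, Z))))))

Working:
  start: add(add(S^4(Z), SSSZ), mul(SZ, Z))
  step 1: add(S(add(SSSZ, SSSZ)), mul(SZ, Z))
  step 2: S(add(add(SSSZ, SSSZ), mul(SZ, Z)))
  step 3: S(add(S(add(SSZ, SSSZ)), mul(SZ, Z)))
  step 4: S(S(add(add(SSZ, SSSZ), mul(SZ, Z))))
  step 5: S(S(add(S(add(SZ, SSSZ)), mul(SZ, Z))))
  step 6: S(S(S(add(add(SZ, SSSZ), mul(SZ, Z)))))
  step 7: S(S(S(add(S(add(Z, SSSZ)), mul(SZ, Z)))))
  step 8: S(S(S(S(add(add(Z, SSSZ), mul(SZ, Z))))))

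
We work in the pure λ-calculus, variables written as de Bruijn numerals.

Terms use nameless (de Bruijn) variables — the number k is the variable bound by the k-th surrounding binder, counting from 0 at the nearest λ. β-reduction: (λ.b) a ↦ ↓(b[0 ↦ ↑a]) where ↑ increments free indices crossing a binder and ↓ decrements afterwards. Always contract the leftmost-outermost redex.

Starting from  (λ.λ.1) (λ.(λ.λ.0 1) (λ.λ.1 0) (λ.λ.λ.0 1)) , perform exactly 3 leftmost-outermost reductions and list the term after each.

  start: (λ.λ.1) (λ.(λ.λ.0 1) (λ.λ.1 0) (λ.λ.λ.0 1))
  step 1: λ.λ.(λ.λ.0 1) (λ.λ.1 0) (λ.λ.λ.0 1)
  step 2: λ.λ.(λ.0 (λ.λ.1 0)) (λ.λ.λ.0 1)
  step 3: λ.λ.(λ.λ.λ.0 1) (λ.λ.1 0)

Answer: after 3 steps: λ.λ.(λ.λ.λ.0 1) (λ.λ.1 0)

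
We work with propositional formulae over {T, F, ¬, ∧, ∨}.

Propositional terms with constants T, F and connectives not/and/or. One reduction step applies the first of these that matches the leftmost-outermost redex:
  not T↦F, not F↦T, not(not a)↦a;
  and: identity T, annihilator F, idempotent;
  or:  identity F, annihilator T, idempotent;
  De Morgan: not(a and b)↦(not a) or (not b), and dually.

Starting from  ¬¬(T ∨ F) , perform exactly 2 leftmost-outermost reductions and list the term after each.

Answer: after 2 steps: T

Reduction:
  start: ¬¬(T ∨ F)
  step 1: T ∨ F
  step 2: T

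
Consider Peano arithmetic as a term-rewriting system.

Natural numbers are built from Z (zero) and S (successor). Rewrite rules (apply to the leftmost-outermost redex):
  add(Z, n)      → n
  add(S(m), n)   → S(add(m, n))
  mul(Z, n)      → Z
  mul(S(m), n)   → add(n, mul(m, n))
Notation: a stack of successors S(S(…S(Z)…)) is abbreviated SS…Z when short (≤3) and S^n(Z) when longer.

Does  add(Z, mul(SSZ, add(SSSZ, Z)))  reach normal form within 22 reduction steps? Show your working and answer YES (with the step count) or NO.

Answer: YES — reaches normal form S^6(Z) in 20 ≤ 22 steps

Reduction:
  start: add(Z, mul(SSZ, add(SSSZ, Z)))
  [1] mul(SSZ, add(SSSZ, Z))
  [2] add(add(SSSZ, Z), mul(SZ, add(SSSZ, Z)))
  [3] add(S(add(SSZ, Z)), mul(SZ, add(SSSZ, Z)))
  [4] S(add(add(SSZ, Z), mul(SZ, add(SSSZ, Z))))
  [5] S(add(S(add(SZ, Z)), mul(SZ, add(SSSZ, Z))))
  [6] S(S(add(add(SZ, Z), mul(SZ, add(SSSZ, Z)))))
  [7] S(S(add(S(add(Z, Z)), mul(SZ, add(SSSZ, Z)))))
  [8] S(S(S(add(add(Z, Z), mul(SZ, add(SSSZ, Z))))))
  [9] S(S(S(add(Z, mul(SZ, add(SSSZ, Z))))))
  [10] S(S(S(mul(SZ, add(SSSZ, Z)))))
  [11] S(S(S(add(add(SSSZ, Z), mul(Z, add(SSSZ, Z))))))
  [12] S(S(S(add(S(add(SSZ, Z)), mul(Z, add(SSSZ, Z))))))
  [13] S(S(S(S(add(add(SSZ, Z), mul(Z, add(SSSZ, Z)))))))
  [14] S(S(S(S(add(S(add(SZ, Z)), mul(Z, add(SSSZ, Z)))))))
  [15] S(S(S(S(S(add(add(SZ, Z), mul(Z, add(SSSZ, Z))))))))
  [16] S(S(S(S(S(add(S(add(Z, Z)), mul(Z, add(SSSZ, Z))))))))
  [17] S(S(S(S(S(S(add(add(Z, Z), mul(Z, add(SSSZ, Z)))))))))
  [18] S(S(S(S(S(S(add(Z, mul(Z, add(SSSZ, Z)))))))))
  [19] S(S(S(S(S(S(mul(Z, add(SSSZ, Z))))))))
  [20] S^6(Z)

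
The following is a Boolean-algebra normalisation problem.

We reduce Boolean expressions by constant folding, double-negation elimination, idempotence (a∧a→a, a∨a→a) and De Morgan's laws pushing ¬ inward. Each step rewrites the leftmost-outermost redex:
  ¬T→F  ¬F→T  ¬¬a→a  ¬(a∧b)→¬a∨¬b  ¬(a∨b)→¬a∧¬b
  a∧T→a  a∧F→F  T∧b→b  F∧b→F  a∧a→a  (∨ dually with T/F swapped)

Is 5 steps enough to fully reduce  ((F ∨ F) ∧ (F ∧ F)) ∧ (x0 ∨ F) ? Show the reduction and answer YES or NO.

Answer: YES — reaches normal form F in 3 ≤ 5 steps

Derivation:
  start: ((F ∨ F) ∧ (F ∧ F)) ∧ (x0 ∨ F)
  [1] (F ∧ (F ∧ F)) ∧ (x0 ∨ F)
  [2] F ∧ (x0 ∨ F)
  [3] F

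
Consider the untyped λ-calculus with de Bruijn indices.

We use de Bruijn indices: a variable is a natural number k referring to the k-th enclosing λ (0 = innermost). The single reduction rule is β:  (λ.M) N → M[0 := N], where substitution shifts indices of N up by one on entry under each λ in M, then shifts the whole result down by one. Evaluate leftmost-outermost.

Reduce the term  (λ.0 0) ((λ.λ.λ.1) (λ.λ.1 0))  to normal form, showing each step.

Answer: normal form = λ.λ.λ.1  (in 4 steps)

Derivation:
  start: (λ.0 0) ((λ.λ.λ.1) (λ.λ.1 0))
  step 1: (λ.λ.λ.1) (λ.λ.1 0) ((λ.λ.λ.1) (λ.λ.1 0))
  step 2: (λ.λ.1) ((λ.λ.λ.1) (λ.λ.1 0))
  step 3: λ.(λ.λ.λ.1) (λ.λ.1 0)
  step 4: λ.λ.λ.1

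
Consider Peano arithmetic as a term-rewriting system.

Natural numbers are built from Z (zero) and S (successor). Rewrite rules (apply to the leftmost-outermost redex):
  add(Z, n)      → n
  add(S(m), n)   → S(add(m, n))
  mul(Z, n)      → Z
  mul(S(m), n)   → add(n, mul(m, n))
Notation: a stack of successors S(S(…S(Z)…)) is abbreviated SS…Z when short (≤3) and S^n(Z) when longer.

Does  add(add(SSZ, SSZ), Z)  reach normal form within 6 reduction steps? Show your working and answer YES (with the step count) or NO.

Answer: NO — after 6 steps the term is S(S(S(add(SZ, Z)))), not yet normal

Derivation:
  start: add(add(SSZ, SSZ), Z)
  step 1: add(S(add(SZ, SSZ)), Z)
  step 2: S(add(add(SZ, SSZ), Z))
  step 3: S(add(S(add(Z, SSZ)), Z))
  step 4: S(S(add(add(Z, SSZ), Z)))
  step 5: S(S(add(SSZ, Z)))
  step 6: S(S(S(add(SZ, Z))))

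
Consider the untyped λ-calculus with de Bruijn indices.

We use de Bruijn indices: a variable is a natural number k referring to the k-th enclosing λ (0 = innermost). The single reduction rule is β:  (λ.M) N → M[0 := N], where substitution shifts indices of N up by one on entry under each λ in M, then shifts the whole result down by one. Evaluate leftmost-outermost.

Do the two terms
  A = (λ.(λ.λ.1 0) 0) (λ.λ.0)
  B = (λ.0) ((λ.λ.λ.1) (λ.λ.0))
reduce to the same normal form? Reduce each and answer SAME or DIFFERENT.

Term A:
  start: (λ.(λ.λ.1 0) 0) (λ.λ.0)
  →1  (λ.λ.1 0) (λ.λ.0)
  →2  λ.(λ.λ.0) 0
  →3  λ.λ.0

Term B:
  start: (λ.0) ((λ.λ.λ.1) (λ.λ.0))
  →1  (λ.λ.λ.1) (λ.λ.0)
  →2  λ.λ.1

Answer: DIFFERENT — A ⇓ λ.λ.0, B ⇓ λ.λ.1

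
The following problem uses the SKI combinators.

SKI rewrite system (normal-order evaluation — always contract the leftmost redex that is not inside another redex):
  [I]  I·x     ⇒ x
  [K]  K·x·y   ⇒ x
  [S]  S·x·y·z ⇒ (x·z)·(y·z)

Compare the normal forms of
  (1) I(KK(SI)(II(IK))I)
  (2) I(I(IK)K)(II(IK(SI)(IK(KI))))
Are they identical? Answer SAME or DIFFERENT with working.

Term A:
  start: I(KK(SI)(II(IK))I)
  [1] KK(SI)(II(IK))I
  [2] K(II(IK))I
  [3] II(IK)
  [4] I(IK)
  [5] IK
  [6] K

Term B:
  start: I(I(IK)K)(II(IK(SI)(IK(KI))))
  [1] I(IK)K(II(IK(SI)(IK(KI))))
  [2] IKK(II(IK(SI)(IK(KI))))
  [3] KK(II(IK(SI)(IK(KI))))
  [4] K

Answer: SAME — A ⇓ K, B ⇓ K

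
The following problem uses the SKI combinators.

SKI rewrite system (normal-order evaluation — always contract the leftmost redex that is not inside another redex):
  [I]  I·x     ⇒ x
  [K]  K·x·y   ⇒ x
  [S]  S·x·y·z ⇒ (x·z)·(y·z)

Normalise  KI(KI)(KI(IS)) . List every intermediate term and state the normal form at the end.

Answer: normal form = I  (in 3 steps)

Derivation:
  start: KI(KI)(KI(IS))
  step 1: I(KI(IS))
  step 2: KI(IS)
  step 3: I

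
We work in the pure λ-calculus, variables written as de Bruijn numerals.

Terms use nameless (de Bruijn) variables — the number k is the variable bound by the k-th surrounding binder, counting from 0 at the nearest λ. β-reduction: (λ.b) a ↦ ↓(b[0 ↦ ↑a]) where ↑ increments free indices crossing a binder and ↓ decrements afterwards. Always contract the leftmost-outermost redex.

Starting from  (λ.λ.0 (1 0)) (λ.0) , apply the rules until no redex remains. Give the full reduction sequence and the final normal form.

  start: (λ.λ.0 (1 0)) (λ.0)
  step 1: λ.0 ((λ.0) 0)
  step 2: λ.0 0

Answer: normal form = λ.0 0  (in 2 steps)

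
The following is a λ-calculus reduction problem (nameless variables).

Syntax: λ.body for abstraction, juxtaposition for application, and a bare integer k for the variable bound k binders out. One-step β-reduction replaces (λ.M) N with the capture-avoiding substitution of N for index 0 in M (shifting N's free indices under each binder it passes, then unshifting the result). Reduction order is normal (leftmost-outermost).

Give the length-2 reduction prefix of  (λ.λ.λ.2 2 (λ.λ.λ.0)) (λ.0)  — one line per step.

  start: (λ.λ.λ.2 2 (λ.λ.λ.0)) (λ.0)
  [1] λ.λ.(λ.0) (λ.0) (λ.λ.λ.0)
  [2] λ.λ.(λ.0) (λ.λ.λ.0)

Answer: after 2 steps: λ.λ.(λ.0) (λ.λ.λ.0)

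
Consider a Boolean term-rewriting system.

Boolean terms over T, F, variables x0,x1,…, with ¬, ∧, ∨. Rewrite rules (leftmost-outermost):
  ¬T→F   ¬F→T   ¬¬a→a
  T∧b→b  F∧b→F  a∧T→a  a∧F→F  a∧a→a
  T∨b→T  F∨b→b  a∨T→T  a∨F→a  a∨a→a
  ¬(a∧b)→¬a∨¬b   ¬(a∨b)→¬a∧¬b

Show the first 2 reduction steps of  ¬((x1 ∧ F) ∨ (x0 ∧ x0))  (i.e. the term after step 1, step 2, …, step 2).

Answer: after 2 steps: (¬x1 ∨ ¬F) ∧ ¬(x0 ∧ x0)

Working:
  start: ¬((x1 ∧ F) ∨ (x0 ∧ x0))
  →1  ¬(x1 ∧ F) ∧ ¬(x0 ∧ x0)
  →2  (¬x1 ∨ ¬F) ∧ ¬(x0 ∧ x0)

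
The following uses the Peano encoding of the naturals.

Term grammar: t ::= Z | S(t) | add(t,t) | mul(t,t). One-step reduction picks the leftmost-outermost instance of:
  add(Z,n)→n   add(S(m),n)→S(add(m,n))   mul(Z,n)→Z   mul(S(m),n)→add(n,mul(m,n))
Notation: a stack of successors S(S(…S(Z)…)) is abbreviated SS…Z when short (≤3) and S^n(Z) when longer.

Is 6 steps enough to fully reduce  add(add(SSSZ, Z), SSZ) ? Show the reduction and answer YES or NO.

Answer: NO — after 6 steps the term is S(S(S(add(add(Z, Z), SSZ)))), not yet normal

Reduction:
  start: add(add(SSSZ, Z), SSZ)
  [1] add(S(add(SSZ, Z)), SSZ)
  [2] S(add(add(SSZ, Z), SSZ))
  [3] S(add(S(add(SZ, Z)), SSZ))
  [4] S(S(add(add(SZ, Z), SSZ)))
  [5] S(S(add(S(add(Z, Z)), SSZ)))
  [6] S(S(S(add(add(Z, Z), SSZ))))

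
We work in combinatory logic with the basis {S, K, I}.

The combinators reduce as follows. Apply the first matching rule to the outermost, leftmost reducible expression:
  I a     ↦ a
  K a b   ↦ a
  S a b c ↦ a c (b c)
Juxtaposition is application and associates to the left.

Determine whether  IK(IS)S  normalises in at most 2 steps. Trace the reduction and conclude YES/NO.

Answer: NO — after 2 steps the term is IS, not yet normal

Working:
  start: IK(IS)S
  [1] K(IS)S
  [2] IS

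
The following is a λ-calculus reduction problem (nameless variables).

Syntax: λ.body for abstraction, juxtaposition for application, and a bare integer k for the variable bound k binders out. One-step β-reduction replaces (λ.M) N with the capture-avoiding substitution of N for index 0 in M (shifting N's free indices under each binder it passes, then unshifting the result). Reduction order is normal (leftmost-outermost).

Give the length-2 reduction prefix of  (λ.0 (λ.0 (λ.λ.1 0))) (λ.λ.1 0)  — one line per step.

Answer: after 2 steps: λ.(λ.0 (λ.λ.1 0)) 0

Working:
  start: (λ.0 (λ.0 (λ.λ.1 0))) (λ.λ.1 0)
  [1] (λ.λ.1 0) (λ.0 (λ.λ.1 0))
  [2] λ.(λ.0 (λ.λ.1 0)) 0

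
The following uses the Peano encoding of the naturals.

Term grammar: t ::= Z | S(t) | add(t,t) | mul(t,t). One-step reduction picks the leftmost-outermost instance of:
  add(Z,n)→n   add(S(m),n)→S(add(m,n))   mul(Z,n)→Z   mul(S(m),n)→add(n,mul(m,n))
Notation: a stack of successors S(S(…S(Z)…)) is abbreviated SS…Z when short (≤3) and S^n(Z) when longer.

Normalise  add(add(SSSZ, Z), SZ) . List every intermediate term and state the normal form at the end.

  start: add(add(SSSZ, Z), SZ)
  [1] add(S(add(SSZ, Z)), SZ)
  [2] S(add(add(SSZ, Z), SZ))
  [3] S(add(S(add(SZ, Z)), SZ))
  [4] S(S(add(add(SZ, Z), SZ)))
  [5] S(S(add(S(add(Z, Z)), SZ)))
  [6] S(S(S(add(add(Z, Z), SZ))))
  [7] S(S(S(add(Z, SZ))))
  [8] S^4(Z)

Answer: normal form = S^4(Z)  (in 8 steps)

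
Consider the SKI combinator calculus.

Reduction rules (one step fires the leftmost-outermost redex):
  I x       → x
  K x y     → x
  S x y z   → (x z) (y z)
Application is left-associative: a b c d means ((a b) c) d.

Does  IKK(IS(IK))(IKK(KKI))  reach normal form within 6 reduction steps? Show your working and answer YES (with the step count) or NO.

  start: IKK(IS(IK))(IKK(KKI))
  →1  KK(IS(IK))(IKK(KKI))
  →2  K(IKK(KKI))
  →3  K(KK(KKI))
  →4  KK

Answer: YES — reaches normal form KK in 4 ≤ 6 steps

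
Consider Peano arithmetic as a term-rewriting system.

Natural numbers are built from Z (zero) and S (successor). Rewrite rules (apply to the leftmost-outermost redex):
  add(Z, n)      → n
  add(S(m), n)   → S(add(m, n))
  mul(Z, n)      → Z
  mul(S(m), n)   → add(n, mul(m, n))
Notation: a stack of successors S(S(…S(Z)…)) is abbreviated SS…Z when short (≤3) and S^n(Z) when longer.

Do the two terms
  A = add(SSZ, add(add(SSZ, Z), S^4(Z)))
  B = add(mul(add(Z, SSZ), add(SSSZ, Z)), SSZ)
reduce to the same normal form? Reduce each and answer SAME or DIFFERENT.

Term A:
  start: add(SSZ, add(add(SSZ, Z), S^4(Z)))
  [1] S(add(SZ, add(add(SSZ, Z), S^4(Z))))
  [2] S(S(add(Z, add(add(SSZ, Z), S^4(Z)))))
  [3] S(S(add(add(SSZ, Z), S^4(Z))))
  [4] S(S(add(S(add(SZ, Z)), S^4(Z))))
  [5] S(S(S(add(add(SZ, Z), S^4(Z)))))
  [6] S(S(S(add(S(add(Z, Z)), S^4(Z)))))
  [7] S(S(S(S(add(add(Z, Z), S^4(Z))))))
  [8] S(S(S(S(add(Z, S^4(Z))))))
  [9] S^8(Z)

Term B:
  start: add(mul(add(Z, SSZ), add(SSSZ, Z)), SSZ)
  [1] add(mul(SSZ, add(SSSZ, Z)), SSZ)
  [2] add(add(add(SSSZ, Z), mul(SZ, add(SSSZ, Z))), SSZ)
  [3] add(add(S(add(SSZ, Z)), mul(SZ, add(SSSZ, Z))), SSZ)
  [4] add(S(add(add(SSZ, Z), mul(SZ, add(SSSZ, Z)))), SSZ)
  [5] S(add(add(add(SSZ, Z), mul(SZ, add(SSSZ, Z))), SSZ))
  [6] S(add(add(S(add(SZ, Z)), mul(SZ, add(SSSZ, Z))), SSZ))
  [7] S(add(S(add(add(SZ, Z), mul(SZ, add(SSSZ, Z)))), SSZ))
  [8] S(S(add(add(add(SZ, Z), mul(SZ, add(SSSZ, Z))), SSZ)))
  [9] S(S(add(add(S(add(Z, Z)), mul(SZ, add(SSSZ, Z))), SSZ)))
  [10] S(S(add(S(add(add(Z, Z), mul(SZ, add(SSSZ, Z)))), SSZ)))
  [11] S(S(S(add(add(add(Z, Z), mul(SZ, add(SSSZ, Z))), SSZ))))
  [12] S(S(S(add(add(Z, mul(SZ, add(SSSZ, Z))), SSZ))))
  [13] S(S(S(add(mul(SZ, add(SSSZ, Z)), SSZ))))
  [14] S(S(S(add(add(add(SSSZ, Z), mul(Z, add(SSSZ, Z))), SSZ))))
  [15] S(S(S(add(add(S(add(SSZ, Z)), mul(Z, add(SSSZ, Z))), SSZ))))
  [16] S(S(S(add(S(add(add(SSZ, Z), mul(Z, add(SSSZ, Z)))), SSZ))))
  [17] S(S(S(S(add(add(add(SSZ, Z), mul(Z, add(SSSZ, Z))), SSZ)))))
  [18] S(S(S(S(add(add(S(add(SZ, Z)), mul(Z, add(SSSZ, Z))), SSZ)))))
  [19] S(S(S(S(add(S(add(add(SZ, Z), mul(Z, add(SSSZ, Z)))), SSZ)))))
  [20] S(S(S(S(S(add(add(add(SZ, Z), mul(Z, add(SSSZ, Z))), SSZ))))))
  [21] S(S(S(S(S(add(add(S(add(Z, Z)), mul(Z, add(SSSZ, Z))), SSZ))))))
  [22] S(S(S(S(S(add(S(add(add(Z, Z), mul(Z, add(SSSZ, Z)))), SSZ))))))
  [23] S(S(S(S(S(S(add(add(add(Z, Z), mul(Z, add(SSSZ, Z))), SSZ)))))))
  [24] S(S(S(S(S(S(add(add(Z, mul(Z, add(SSSZ, Z))), SSZ)))))))
  [25] S(S(S(S(S(S(add(mul(Z, add(SSSZ, Z)), SSZ)))))))
  [26] S(S(S(S(S(S(add(Z, SSZ)))))))
  [27] S^8(Z)

Answer: SAME — A ⇓ S^8(Z), B ⇓ S^8(Z)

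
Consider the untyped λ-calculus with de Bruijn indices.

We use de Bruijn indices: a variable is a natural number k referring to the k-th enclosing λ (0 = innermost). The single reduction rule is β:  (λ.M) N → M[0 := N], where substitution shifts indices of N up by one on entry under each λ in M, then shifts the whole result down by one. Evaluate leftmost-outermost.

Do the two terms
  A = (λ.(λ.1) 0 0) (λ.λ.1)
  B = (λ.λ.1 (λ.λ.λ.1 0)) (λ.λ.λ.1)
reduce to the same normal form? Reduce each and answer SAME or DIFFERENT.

Answer: SAME — A ⇓ λ.λ.λ.1, B ⇓ λ.λ.λ.1

Reduction:
Term A:
  start: (λ.(λ.1) 0 0) (λ.λ.1)
  step 1: (λ.λ.λ.1) (λ.λ.1) (λ.λ.1)
  step 2: (λ.λ.1) (λ.λ.1)
  step 3: λ.λ.λ.1

Term B:
  start: (λ.λ.1 (λ.λ.λ.1 0)) (λ.λ.λ.1)
  step 1: λ.(λ.λ.λ.1) (λ.λ.λ.1 0)
  step 2: λ.λ.λ.1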